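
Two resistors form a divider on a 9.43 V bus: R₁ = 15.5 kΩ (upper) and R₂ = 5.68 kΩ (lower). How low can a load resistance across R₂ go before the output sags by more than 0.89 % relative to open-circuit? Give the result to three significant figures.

Output resistance R_th = R₁‖R₂ = (15.5 × 5.68)/21.18 = 4.157 kΩ.
The fractional drop is R_th/(R_th + R_L); requiring this ≤ 0.00890 gives R_L ≥ R_th(1/0.00890 − 1) = 4.157 × 111.4 = 463 kΩ.

R_L(min) ≈ 463 kΩ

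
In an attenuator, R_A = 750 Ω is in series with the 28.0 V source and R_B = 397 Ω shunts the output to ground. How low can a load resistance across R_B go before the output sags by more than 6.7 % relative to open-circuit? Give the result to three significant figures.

R_L(min) ≈ 3.61 kΩ

Output resistance R_th = R_A‖R_B = (750 × 397)/1147 = 259.6 Ω.
The fractional drop is R_th/(R_th + R_L); requiring this ≤ 0.0670 gives R_L ≥ R_th(1/0.0670 − 1) = 259.6 × 13.93 = 3.61 kΩ.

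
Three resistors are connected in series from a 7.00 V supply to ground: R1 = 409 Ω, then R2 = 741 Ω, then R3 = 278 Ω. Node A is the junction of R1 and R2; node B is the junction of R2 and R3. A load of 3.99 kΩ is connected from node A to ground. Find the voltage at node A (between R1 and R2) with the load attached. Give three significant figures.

V ≈ 4.65 V

Below node A the series string R2+R3 = 1019 Ω sits in parallel with the 3990 Ω load: 811.7 Ω.
V_A = 7.00 × 811.7/(409 + 811.7) = 4.65 V.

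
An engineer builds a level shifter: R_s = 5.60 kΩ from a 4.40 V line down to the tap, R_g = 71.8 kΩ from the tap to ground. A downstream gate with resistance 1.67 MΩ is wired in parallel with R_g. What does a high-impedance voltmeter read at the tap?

The load sits in parallel with R_g: R_g‖R_L = (71.8 × 1670) / (71.8 + 1670) = 68.84 kΩ.
V_out = 4.40 × 68.84 / (5.60 + 68.84) = 4.40 × 68.84/74.44 = 4.07 V.

V_out ≈ 4.07 V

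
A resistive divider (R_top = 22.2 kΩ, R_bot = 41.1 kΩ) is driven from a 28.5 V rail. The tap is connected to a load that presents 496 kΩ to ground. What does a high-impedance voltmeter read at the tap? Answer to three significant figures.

V_out ≈ 18.0 V

The load sits in parallel with R_bot: R_bot‖R_L = (41.1 × 496) / (41.1 + 496) = 37.95 kΩ.
V_out = 28.5 × 37.95 / (22.2 + 37.95) = 28.5 × 37.95/60.15 = 18.0 V.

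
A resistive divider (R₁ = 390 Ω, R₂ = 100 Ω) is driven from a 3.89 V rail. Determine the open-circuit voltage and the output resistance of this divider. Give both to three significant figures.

V_th = 0.794 V, R_th = 79.6 Ω

V_th is the open-circuit tap voltage: 3.89 × 100/(390 + 100) = 0.794 V.
With the supply zeroed, R₁ and R₂ appear in parallel from the tap: R_th = R₁‖R₂ = (390 × 100)/490.0 = 79.6 Ω.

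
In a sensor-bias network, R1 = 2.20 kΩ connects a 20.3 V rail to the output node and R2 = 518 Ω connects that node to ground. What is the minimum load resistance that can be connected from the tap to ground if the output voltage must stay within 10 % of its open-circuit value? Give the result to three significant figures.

R_L(min) ≈ 3.77 kΩ

Output resistance R_th = R1‖R2 = (2200 × 518)/2718 = 419.3 Ω.
The fractional drop is R_th/(R_th + R_L); requiring this ≤ 0.100 gives R_L ≥ R_th(1/0.100 − 1) = 419.3 × 9.000 = 3.77 kΩ.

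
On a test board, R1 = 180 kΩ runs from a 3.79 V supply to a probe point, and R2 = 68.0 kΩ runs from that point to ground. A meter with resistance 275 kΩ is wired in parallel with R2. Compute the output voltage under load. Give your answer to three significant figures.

The load sits in parallel with R2: R2‖R_L = (68.0 × 275) / (68.0 + 275) = 54.52 kΩ.
V_out = 3.79 × 54.52 / (180 + 54.52) = 3.79 × 54.52/234.5 = 0.881 V.

V_out ≈ 0.881 V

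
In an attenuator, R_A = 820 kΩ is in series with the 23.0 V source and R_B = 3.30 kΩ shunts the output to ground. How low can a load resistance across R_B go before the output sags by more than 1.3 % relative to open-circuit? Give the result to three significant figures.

R_L(min) ≈ 250 kΩ

Output resistance R_th = R_A‖R_B = (820 × 3.30)/823.3 = 3.287 kΩ.
The fractional drop is R_th/(R_th + R_L); requiring this ≤ 0.0130 gives R_L ≥ R_th(1/0.0130 − 1) = 3.287 × 75.92 = 250 kΩ.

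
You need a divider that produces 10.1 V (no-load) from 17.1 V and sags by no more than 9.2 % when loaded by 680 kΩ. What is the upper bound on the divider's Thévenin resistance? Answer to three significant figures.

Loading drop = R_th/(R_th + R_L) ≤ 0.0920, so R_th ≤ R_L · ε/(1−ε) = 680 kΩ × 0.0920/0.9080 = 68.9 kΩ.

R_th ≤ 68.9 kΩ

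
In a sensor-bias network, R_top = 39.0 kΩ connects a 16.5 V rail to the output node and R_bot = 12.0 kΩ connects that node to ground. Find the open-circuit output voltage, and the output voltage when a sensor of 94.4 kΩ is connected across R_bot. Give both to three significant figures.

Open-circuit: V = 16.5 × 12.0/(39.0 + 12.0) = 3.88 V.
With the load, R_bot becomes R_bot‖R_L = 10.65 kΩ, so V = 16.5 × 10.65/49.65 = 3.54 V.

Unloaded: 3.88 V; loaded: 3.54 V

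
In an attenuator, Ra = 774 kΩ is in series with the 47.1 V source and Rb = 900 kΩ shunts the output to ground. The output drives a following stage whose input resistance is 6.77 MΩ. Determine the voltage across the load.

V_out ≈ 23.9 V

The load sits in parallel with Rb: Rb‖R_L = (900 × 6770) / (900 + 6770) = 794.4 kΩ.
V_out = 47.1 × 794.4 / (774 + 794.4) = 47.1 × 794.4/1568 = 23.9 V.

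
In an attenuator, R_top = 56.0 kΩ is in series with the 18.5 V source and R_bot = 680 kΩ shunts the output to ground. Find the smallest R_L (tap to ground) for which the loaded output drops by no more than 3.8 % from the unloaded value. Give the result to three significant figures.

Output resistance R_th = R_top‖R_bot = (56.0 × 680)/736.0 = 51.74 kΩ.
The fractional drop is R_th/(R_th + R_L); requiring this ≤ 0.0380 gives R_L ≥ R_th(1/0.0380 − 1) = 51.74 × 25.32 = 1.31 MΩ.

R_L(min) ≈ 1.31 MΩ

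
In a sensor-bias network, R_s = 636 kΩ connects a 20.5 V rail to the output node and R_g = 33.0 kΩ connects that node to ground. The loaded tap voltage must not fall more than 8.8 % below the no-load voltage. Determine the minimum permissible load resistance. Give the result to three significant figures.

Output resistance R_th = R_s‖R_g = (636 × 33.0)/669.0 = 31.37 kΩ.
The fractional drop is R_th/(R_th + R_L); requiring this ≤ 0.0880 gives R_L ≥ R_th(1/0.0880 − 1) = 31.37 × 10.36 = 325 kΩ.

R_L(min) ≈ 325 kΩ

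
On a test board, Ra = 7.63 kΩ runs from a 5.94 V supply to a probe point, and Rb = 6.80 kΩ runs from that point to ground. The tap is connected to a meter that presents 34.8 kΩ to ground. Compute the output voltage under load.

V_out ≈ 2.54 V

The load sits in parallel with Rb: Rb‖R_L = (6.80 × 34.8) / (6.80 + 34.8) = 5.688 kΩ.
V_out = 5.94 × 5.688 / (7.63 + 5.688) = 5.94 × 5.688/13.32 = 2.54 V.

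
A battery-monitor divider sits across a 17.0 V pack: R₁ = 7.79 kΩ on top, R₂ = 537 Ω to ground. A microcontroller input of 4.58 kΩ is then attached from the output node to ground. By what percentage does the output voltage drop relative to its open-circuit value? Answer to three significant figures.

9.88 %

Unloaded V = 17.0 × 537/8327 = 1.0963 V.
Loaded: R₂‖R_L = 480.6 Ω, giving V = 17.0 × 480.6/8271 = 0.98795 V.
Drop = (1.0963 − 0.98795) / 1.0963 = 9.88 %.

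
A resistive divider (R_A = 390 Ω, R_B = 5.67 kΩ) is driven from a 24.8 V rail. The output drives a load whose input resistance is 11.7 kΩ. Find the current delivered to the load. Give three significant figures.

R_B‖R_L = 3819 Ω; V_out = 24.8 × 3819/4209 = 22.50 V.
I_L = V_out / R_L = 22.50 / 11.7 kΩ = 1.92 mA.

I_L ≈ 1.92 mA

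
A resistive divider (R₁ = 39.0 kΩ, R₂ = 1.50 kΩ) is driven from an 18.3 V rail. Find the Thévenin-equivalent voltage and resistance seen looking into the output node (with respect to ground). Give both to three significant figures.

V_th = 0.678 V, R_th = 1.44 kΩ

V_th is the open-circuit tap voltage: 18.3 × 1.50/(39.0 + 1.50) = 0.678 V.
With the supply zeroed, R₁ and R₂ appear in parallel from the tap: R_th = R₁‖R₂ = (39.0 × 1.50)/40.50 = 1.44 kΩ.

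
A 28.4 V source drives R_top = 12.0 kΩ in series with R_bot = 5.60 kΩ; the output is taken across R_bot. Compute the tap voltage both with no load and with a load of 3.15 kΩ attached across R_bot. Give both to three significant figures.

Unloaded: 9.04 V; loaded: 4.08 V

Open-circuit: V = 28.4 × 5.60/(12.0 + 5.60) = 9.04 V.
With the load, R_bot becomes R_bot‖R_L = 2.016 kΩ, so V = 28.4 × 2.016/14.02 = 4.08 V.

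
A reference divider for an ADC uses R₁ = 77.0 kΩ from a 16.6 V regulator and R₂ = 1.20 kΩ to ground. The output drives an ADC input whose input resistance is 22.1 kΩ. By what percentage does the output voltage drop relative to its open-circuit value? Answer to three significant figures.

The divider's output (Thévenin) resistance is R₁‖R₂ = 1.182 kΩ.
Fractional drop under load = R_th/(R_th + R_L) = 1.182 / (1.182 + 22.1) = 0.05075.
So the output falls by 5.08 %.

5.08 %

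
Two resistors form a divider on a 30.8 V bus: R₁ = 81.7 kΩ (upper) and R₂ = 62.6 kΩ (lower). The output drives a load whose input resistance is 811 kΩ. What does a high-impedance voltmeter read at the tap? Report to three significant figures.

The load sits in parallel with R₂: R₂‖R_L = (62.6 × 811) / (62.6 + 811) = 58.11 kΩ.
V_out = 30.8 × 58.11 / (81.7 + 58.11) = 30.8 × 58.11/139.8 = 12.8 V.
(Unloaded it would have been 13.4 V.)

V_out ≈ 12.8 V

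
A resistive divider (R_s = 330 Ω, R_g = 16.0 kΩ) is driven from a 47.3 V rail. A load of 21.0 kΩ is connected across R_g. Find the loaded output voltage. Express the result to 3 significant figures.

V_out ≈ 45.6 V

The load sits in parallel with R_g: R_g‖R_L = (16000 × 21000) / (16000 + 21000) = 9081 Ω.
V_out = 47.3 × 9081 / (330 + 9081) = 47.3 × 9081/9411 = 45.6 V.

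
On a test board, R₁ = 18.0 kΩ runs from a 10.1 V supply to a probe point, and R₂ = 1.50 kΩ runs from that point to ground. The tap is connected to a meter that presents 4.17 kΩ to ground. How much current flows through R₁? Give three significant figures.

R₂‖R_L = 1.103 kΩ, so the source sees R₁ + R₂‖R_L = 19.10 kΩ.
I = 10.1 V / 19.10 kΩ = 0.529 mA.

I ≈ 0.529 mA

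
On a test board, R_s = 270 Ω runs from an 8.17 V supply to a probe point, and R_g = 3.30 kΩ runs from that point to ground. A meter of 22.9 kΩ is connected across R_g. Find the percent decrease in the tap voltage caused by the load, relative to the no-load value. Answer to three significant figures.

The divider's output (Thévenin) resistance is R_s‖R_g = 249.6 Ω.
Fractional drop under load = R_th/(R_th + R_L) = 249.6 / (249.6 + 22900) = 0.01078.
So the output falls by 1.08 %.

1.08 %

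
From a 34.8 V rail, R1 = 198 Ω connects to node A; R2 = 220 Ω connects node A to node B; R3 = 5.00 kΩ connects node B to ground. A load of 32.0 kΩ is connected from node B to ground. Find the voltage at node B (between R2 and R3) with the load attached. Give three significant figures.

At node B, R3 is in parallel with the load: R3‖R_L = 4324 Ω.
Below node A the resistance is R2 + (R3‖R_L) = 4544 Ω, so V_A = 34.8 × 4544/4742 = 33.35 V.
Then V_B = V_A × (R3‖R_L)/(R2 + R3‖R_L) = 33.35 × 4324/4544 = 31.7 V.

V ≈ 31.7 V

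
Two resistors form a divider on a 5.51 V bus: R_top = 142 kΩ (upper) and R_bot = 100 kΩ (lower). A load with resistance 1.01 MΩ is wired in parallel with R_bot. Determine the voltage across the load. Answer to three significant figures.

The load sits in parallel with R_bot: R_bot‖R_L = (100 × 1010) / (100 + 1010) = 90.99 kΩ.
V_out = 5.51 × 90.99 / (142 + 90.99) = 5.51 × 90.99/233.0 = 2.15 V.
(Unloaded it would have been 2.28 V.)

V_out ≈ 2.15 V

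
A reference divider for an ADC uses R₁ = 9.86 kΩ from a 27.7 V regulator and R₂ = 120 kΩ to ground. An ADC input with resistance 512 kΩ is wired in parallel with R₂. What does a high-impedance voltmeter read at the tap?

V_out ≈ 25.1 V

The load sits in parallel with R₂: R₂‖R_L = (120 × 512) / (120 + 512) = 97.22 kΩ.
V_out = 27.7 × 97.22 / (9.86 + 97.22) = 27.7 × 97.22/107.1 = 25.1 V.
(Unloaded it would have been 25.6 V.)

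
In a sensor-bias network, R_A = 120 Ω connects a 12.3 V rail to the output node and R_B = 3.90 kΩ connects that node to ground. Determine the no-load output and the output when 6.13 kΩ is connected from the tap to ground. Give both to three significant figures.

Open-circuit: V = 12.3 × 3900/(120 + 3900) = 11.9 V.
With the load, R_B becomes R_B‖R_L = 2384 Ω, so V = 12.3 × 2384/2504 = 11.7 V.

Unloaded: 11.9 V; loaded: 11.7 V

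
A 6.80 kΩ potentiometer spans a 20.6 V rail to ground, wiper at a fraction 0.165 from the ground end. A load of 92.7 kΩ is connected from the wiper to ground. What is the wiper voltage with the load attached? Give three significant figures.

V ≈ 3.36 V

The wiper splits the pot into (1−α)R = 5.678 kΩ above and αR = 1.122 kΩ below.
Lower section ‖ load = 1.109 kΩ.
V_wiper = 20.6 × 1.109/(5.678 + 1.109) = 3.36 V.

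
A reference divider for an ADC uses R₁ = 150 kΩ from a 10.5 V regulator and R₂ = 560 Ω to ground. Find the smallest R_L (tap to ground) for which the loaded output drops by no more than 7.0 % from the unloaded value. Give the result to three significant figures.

Output resistance R_th = R₁‖R₂ = (150000 × 560)/150600 = 557.9 Ω.
The fractional drop is R_th/(R_th + R_L); requiring this ≤ 0.0700 gives R_L ≥ R_th(1/0.0700 − 1) = 557.9 × 13.29 = 7.41 kΩ.

R_L(min) ≈ 7.41 kΩ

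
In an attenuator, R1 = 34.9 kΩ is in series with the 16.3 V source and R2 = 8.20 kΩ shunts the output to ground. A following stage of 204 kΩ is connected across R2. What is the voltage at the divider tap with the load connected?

The load sits in parallel with R2: R2‖R_L = (8.20 × 204) / (8.20 + 204) = 7.883 kΩ.
V_out = 16.3 × 7.883 / (34.9 + 7.883) = 16.3 × 7.883/42.78 = 3.00 V.
(Unloaded it would have been 3.10 V.)

V_out ≈ 3.00 V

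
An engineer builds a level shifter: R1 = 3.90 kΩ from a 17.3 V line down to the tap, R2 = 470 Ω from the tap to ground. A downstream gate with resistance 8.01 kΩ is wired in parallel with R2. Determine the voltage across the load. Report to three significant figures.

V_out ≈ 1.77 V

The load sits in parallel with R2: R2‖R_L = (470 × 8010) / (470 + 8010) = 444.0 Ω.
V_out = 17.3 × 444.0 / (3900 + 444.0) = 17.3 × 444.0/4344 = 1.77 V.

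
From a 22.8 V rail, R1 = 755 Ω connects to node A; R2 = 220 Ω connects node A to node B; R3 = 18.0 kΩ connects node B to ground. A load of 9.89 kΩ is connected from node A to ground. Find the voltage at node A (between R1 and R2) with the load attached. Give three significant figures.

V ≈ 20.4 V

Below node A the series string R2+R3 = 18220 Ω sits in parallel with the 9890 Ω load: 6410 Ω.
V_A = 22.8 × 6410/(755 + 6410) = 20.4 V.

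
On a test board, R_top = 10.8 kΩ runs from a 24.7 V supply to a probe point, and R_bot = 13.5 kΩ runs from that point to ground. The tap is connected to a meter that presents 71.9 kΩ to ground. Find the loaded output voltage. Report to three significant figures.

V_out ≈ 12.7 V

The load sits in parallel with R_bot: R_bot‖R_L = (13.5 × 71.9) / (13.5 + 71.9) = 11.37 kΩ.
V_out = 24.7 × 11.37 / (10.8 + 11.37) = 24.7 × 11.37/22.17 = 12.7 V.
(Unloaded it would have been 13.7 V.)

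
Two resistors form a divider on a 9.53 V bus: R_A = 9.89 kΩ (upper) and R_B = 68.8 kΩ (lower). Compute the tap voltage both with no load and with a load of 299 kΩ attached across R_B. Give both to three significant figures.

Unloaded: 8.33 V; loaded: 8.10 V

Open-circuit: V = 9.53 × 68.8/(9.89 + 68.8) = 8.33 V.
With the load, R_B becomes R_B‖R_L = 55.93 kΩ, so V = 9.53 × 55.93/65.82 = 8.10 V.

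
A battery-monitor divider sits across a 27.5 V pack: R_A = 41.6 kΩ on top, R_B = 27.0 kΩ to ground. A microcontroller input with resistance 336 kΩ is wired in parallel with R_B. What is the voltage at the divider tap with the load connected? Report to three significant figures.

The load sits in parallel with R_B: R_B‖R_L = (27.0 × 336) / (27.0 + 336) = 24.99 kΩ.
V_out = 27.5 × 24.99 / (41.6 + 24.99) = 27.5 × 24.99/66.59 = 10.3 V.

V_out ≈ 10.3 V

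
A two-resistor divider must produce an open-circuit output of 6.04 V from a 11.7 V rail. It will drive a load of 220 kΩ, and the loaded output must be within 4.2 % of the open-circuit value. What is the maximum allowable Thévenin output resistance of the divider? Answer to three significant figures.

Loading drop = R_th/(R_th + R_L) ≤ 0.0420, so R_th ≤ R_L · ε/(1−ε) = 220 kΩ × 0.0420/0.9580 = 9.65 kΩ.

R_th ≤ 9.65 kΩ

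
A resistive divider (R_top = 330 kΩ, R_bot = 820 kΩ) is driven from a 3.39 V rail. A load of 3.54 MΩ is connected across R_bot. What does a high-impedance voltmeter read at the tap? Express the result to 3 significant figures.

The load sits in parallel with R_bot: R_bot‖R_L = (820 × 3540) / (820 + 3540) = 665.8 kΩ.
V_out = 3.39 × 665.8 / (330 + 665.8) = 3.39 × 665.8/995.8 = 2.27 V.

V_out ≈ 2.27 V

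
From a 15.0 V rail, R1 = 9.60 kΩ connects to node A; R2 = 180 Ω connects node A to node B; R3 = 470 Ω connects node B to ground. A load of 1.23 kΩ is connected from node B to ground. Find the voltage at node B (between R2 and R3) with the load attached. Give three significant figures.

V ≈ 0.504 V

At node B, R3 is in parallel with the load: R3‖R_L = 340.1 Ω.
Below node A the resistance is R2 + (R3‖R_L) = 520.1 Ω, so V_A = 15.0 × 520.1/10120 = 0.7708 V.
Then V_B = V_A × (R3‖R_L)/(R2 + R3‖R_L) = 0.7708 × 340.1/520.1 = 0.504 V.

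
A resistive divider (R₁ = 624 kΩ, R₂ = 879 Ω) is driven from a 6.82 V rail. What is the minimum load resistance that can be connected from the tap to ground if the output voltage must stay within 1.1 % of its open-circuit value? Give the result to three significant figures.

R_L(min) ≈ 78.9 kΩ

Output resistance R_th = R₁‖R₂ = (624000 × 879)/624900 = 877.8 Ω.
The fractional drop is R_th/(R_th + R_L); requiring this ≤ 0.0110 gives R_L ≥ R_th(1/0.0110 − 1) = 877.8 × 89.91 = 78.9 kΩ.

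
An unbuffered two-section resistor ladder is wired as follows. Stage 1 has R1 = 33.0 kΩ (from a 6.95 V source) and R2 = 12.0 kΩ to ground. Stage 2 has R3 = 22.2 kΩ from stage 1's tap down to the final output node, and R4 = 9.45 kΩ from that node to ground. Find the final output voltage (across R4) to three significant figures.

V_out ≈ 0.433 V

Stage 2 presents R3+R4 = 31.65 kΩ as a load on stage 1's tap.
Stage 1's lower leg becomes R2‖(R3+R4) = 8.701 kΩ, so V_mid = 6.95 × 8.701/41.70 = 1.450 V.
Stage 2 is itself unloaded: V_out = V_mid × R4/(R3+R4) = 1.450 × 9.45/31.65 = 0.433 V.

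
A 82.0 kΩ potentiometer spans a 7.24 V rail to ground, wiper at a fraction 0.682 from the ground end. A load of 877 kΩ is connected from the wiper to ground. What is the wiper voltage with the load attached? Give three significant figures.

V ≈ 4.84 V

The wiper splits the pot into (1−α)R = 26.08 kΩ above and αR = 55.92 kΩ below.
Lower section ‖ load = 52.57 kΩ.
V_wiper = 7.24 × 52.57/(26.08 + 52.57) = 4.84 V.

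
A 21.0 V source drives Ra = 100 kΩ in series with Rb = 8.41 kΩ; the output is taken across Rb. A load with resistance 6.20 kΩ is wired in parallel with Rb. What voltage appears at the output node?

V_out ≈ 0.724 V

The load sits in parallel with Rb: Rb‖R_L = (8.41 × 6.20) / (8.41 + 6.20) = 3.569 kΩ.
V_out = 21.0 × 3.569 / (100 + 3.569) = 21.0 × 3.569/103.6 = 0.724 V.
(Unloaded it would have been 1.63 V.)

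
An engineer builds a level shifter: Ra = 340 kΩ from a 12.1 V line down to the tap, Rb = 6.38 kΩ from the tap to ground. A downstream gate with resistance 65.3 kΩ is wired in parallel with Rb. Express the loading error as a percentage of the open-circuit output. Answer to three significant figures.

8.75 %

The divider's output (Thévenin) resistance is Ra‖Rb = 6.262 kΩ.
Fractional drop under load = R_th/(R_th + R_L) = 6.262 / (6.262 + 65.3) = 0.08751.
So the output falls by 8.75 %.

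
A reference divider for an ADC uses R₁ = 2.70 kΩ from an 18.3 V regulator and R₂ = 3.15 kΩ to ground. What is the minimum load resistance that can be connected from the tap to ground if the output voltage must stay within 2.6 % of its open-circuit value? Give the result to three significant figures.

Output resistance R_th = R₁‖R₂ = (2.70 × 3.15)/5.850 = 1.454 kΩ.
The fractional drop is R_th/(R_th + R_L); requiring this ≤ 0.0260 gives R_L ≥ R_th(1/0.0260 − 1) = 1.454 × 37.46 = 54.5 kΩ.

R_L(min) ≈ 54.5 kΩ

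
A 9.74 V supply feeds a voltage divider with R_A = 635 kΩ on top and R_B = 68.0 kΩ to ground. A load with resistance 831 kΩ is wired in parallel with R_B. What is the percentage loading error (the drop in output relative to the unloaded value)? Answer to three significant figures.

6.88 %

The divider's output (Thévenin) resistance is R_A‖R_B = 61.42 kΩ.
Fractional drop under load = R_th/(R_th + R_L) = 61.42 / (61.42 + 831) = 0.06883.
So the output falls by 6.88 %.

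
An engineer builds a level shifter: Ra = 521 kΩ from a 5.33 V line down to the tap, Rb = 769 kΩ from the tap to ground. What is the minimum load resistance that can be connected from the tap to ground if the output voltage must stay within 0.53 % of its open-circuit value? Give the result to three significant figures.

Output resistance R_th = Ra‖Rb = (521 × 769)/1290 = 310.6 kΩ.
The fractional drop is R_th/(R_th + R_L); requiring this ≤ 0.00530 gives R_L ≥ R_th(1/0.00530 − 1) = 310.6 × 187.7 = 58.3 MΩ.

R_L(min) ≈ 58.3 MΩ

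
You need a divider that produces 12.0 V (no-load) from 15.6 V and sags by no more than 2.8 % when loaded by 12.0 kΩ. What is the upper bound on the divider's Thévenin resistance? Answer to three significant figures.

R_th ≤ 346 Ω

Loading drop = R_th/(R_th + R_L) ≤ 0.0280, so R_th ≤ R_L · ε/(1−ε) = 12.0 kΩ × 0.0280/0.9720 = 346 Ω.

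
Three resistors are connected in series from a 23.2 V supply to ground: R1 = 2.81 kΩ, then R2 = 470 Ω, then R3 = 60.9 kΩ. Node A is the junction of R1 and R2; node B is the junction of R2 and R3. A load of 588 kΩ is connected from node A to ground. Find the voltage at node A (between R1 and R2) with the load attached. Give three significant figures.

V ≈ 22.1 V

Below node A the series string R2+R3 = 61370 Ω sits in parallel with the 588000 Ω load: 55570 Ω.
V_A = 23.2 × 55570/(2810 + 55570) = 22.1 V.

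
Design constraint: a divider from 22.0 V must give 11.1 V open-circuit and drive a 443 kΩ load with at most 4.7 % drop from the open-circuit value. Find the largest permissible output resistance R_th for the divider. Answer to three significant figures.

R_th ≤ 21.8 kΩ

Loading drop = R_th/(R_th + R_L) ≤ 0.0470, so R_th ≤ R_L · ε/(1−ε) = 443 kΩ × 0.0470/0.9530 = 21.8 kΩ.
(Any R1, R2 with R2/(R1+R2) = 0.505 and R1‖R2 ≤ 21.8 kΩ will meet the spec.)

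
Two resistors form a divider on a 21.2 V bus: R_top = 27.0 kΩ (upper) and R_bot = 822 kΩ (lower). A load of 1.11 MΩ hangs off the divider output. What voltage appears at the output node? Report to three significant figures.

The load sits in parallel with R_bot: R_bot‖R_L = (822 × 1110) / (822 + 1110) = 472.3 kΩ.
V_out = 21.2 × 472.3 / (27.0 + 472.3) = 21.2 × 472.3/499.3 = 20.1 V.

V_out ≈ 20.1 V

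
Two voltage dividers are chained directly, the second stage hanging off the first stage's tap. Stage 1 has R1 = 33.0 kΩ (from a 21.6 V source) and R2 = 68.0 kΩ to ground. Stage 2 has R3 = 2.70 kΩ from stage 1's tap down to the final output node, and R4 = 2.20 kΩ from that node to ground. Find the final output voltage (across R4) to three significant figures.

Stage 2 presents R3+R4 = 4.900 kΩ as a load on stage 1's tap.
Stage 1's lower leg becomes R2‖(R3+R4) = 4.571 kΩ, so V_mid = 21.6 × 4.571/37.57 = 2.628 V.
Stage 2 is itself unloaded: V_out = V_mid × R4/(R3+R4) = 2.628 × 2.20/4.900 = 1.18 V.

V_out ≈ 1.18 V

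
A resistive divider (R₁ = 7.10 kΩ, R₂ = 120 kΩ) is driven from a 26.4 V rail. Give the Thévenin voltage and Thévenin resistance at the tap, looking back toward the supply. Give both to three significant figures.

V_th = 24.9 V, R_th = 6.70 kΩ

V_th is the open-circuit tap voltage: 26.4 × 120/(7.10 + 120) = 24.9 V.
With the supply zeroed, R₁ and R₂ appear in parallel from the tap: R_th = R₁‖R₂ = (7.10 × 120)/127.1 = 6.70 kΩ.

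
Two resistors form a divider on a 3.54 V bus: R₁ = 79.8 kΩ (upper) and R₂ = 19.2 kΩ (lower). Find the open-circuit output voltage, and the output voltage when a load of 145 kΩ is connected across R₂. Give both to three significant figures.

Unloaded: 0.687 V; loaded: 0.620 V

Open-circuit: V = 3.54 × 19.2/(79.8 + 19.2) = 0.687 V.
With the load, R₂ becomes R₂‖R_L = 16.95 kΩ, so V = 3.54 × 16.95/96.75 = 0.620 V.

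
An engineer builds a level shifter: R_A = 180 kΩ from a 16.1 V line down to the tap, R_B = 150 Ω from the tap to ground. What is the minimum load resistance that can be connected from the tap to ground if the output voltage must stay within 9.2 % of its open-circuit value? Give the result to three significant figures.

Output resistance R_th = R_A‖R_B = (180000 × 150)/180200 = 149.9 Ω.
The fractional drop is R_th/(R_th + R_L); requiring this ≤ 0.0920 gives R_L ≥ R_th(1/0.0920 − 1) = 149.9 × 9.870 = 1.48 kΩ.

R_L(min) ≈ 1.48 kΩ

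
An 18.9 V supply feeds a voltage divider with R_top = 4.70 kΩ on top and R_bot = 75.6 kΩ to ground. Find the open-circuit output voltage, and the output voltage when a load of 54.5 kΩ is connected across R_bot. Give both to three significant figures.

Open-circuit: V = 18.9 × 75.6/(4.70 + 75.6) = 17.8 V.
With the load, R_bot becomes R_bot‖R_L = 31.67 kΩ, so V = 18.9 × 31.67/36.37 = 16.5 V.

Unloaded: 17.8 V; loaded: 16.5 V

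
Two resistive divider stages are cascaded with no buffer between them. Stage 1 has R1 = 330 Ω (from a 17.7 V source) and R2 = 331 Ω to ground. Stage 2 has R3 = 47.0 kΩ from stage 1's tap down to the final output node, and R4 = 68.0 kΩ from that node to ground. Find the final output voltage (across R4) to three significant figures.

V_out ≈ 5.23 V

Stage 2 presents R3+R4 = 115000 Ω as a load on stage 1's tap.
Stage 1's lower leg becomes R2‖(R3+R4) = 330.1 Ω, so V_mid = 17.7 × 330.1/660.1 = 8.851 V.
Stage 2 is itself unloaded: V_out = V_mid × R4/(R3+R4) = 8.851 × 68000/115000 = 5.23 V.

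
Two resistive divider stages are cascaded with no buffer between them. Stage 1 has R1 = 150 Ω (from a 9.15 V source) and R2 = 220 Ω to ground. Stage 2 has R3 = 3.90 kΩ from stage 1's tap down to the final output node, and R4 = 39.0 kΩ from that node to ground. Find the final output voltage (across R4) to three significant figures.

V_out ≈ 4.94 V

Stage 2 presents R3+R4 = 42900 Ω as a load on stage 1's tap.
Stage 1's lower leg becomes R2‖(R3+R4) = 218.9 Ω, so V_mid = 9.15 × 218.9/368.9 = 5.429 V.
Stage 2 is itself unloaded: V_out = V_mid × R4/(R3+R4) = 5.429 × 39000/42900 = 4.94 V.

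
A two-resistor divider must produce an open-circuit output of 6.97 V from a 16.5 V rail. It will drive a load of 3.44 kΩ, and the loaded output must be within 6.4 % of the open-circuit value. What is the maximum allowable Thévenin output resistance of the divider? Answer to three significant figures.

R_th ≤ 235 Ω

Loading drop = R_th/(R_th + R_L) ≤ 0.0640, so R_th ≤ R_L · ε/(1−ε) = 3.44 kΩ × 0.0640/0.9360 = 235 Ω.
(Any R1, R2 with R2/(R1+R2) = 0.422 and R1‖R2 ≤ 235 Ω will meet the spec.)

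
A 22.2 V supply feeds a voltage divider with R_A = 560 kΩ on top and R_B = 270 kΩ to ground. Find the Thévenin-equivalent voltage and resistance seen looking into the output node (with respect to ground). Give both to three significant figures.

V_th is the open-circuit tap voltage: 22.2 × 270/(560 + 270) = 7.22 V.
With the supply zeroed, R_A and R_B appear in parallel from the tap: R_th = R_A‖R_B = (560 × 270)/830.0 = 182 kΩ.

V_th = 7.22 V, R_th = 182 kΩ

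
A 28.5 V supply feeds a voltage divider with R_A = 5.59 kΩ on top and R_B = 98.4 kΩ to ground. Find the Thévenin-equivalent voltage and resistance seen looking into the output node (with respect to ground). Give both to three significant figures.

V_th is the open-circuit tap voltage: 28.5 × 98.4/(5.59 + 98.4) = 27.0 V.
With the supply zeroed, R_A and R_B appear in parallel from the tap: R_th = R_A‖R_B = (5.59 × 98.4)/104.0 = 5.29 kΩ.

V_th = 27.0 V, R_th = 5.29 kΩ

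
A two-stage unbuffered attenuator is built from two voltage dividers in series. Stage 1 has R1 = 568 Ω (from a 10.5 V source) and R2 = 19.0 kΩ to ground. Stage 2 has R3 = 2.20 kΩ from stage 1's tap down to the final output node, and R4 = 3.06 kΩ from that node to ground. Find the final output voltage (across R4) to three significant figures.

Stage 2 presents R3+R4 = 5260 Ω as a load on stage 1's tap.
Stage 1's lower leg becomes R2‖(R3+R4) = 4120 Ω, so V_mid = 10.5 × 4120/4688 = 9.228 V.
Stage 2 is itself unloaded: V_out = V_mid × R4/(R3+R4) = 9.228 × 3060/5260 = 5.37 V.

V_out ≈ 5.37 V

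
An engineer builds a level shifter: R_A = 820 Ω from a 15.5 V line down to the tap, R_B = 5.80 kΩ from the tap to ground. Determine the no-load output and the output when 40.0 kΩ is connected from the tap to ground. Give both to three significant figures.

Open-circuit: V = 15.5 × 5800/(820 + 5800) = 13.6 V.
With the load, R_B becomes R_B‖R_L = 5066 Ω, so V = 15.5 × 5066/5886 = 13.3 V.

Unloaded: 13.6 V; loaded: 13.3 V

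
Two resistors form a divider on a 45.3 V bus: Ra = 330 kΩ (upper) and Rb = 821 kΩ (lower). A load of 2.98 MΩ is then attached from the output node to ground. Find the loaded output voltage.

V_out ≈ 29.9 V

The load sits in parallel with Rb: Rb‖R_L = (821 × 2980) / (821 + 2980) = 643.7 kΩ.
V_out = 45.3 × 643.7 / (330 + 643.7) = 45.3 × 643.7/973.7 = 29.9 V.
(Unloaded it would have been 32.3 V.)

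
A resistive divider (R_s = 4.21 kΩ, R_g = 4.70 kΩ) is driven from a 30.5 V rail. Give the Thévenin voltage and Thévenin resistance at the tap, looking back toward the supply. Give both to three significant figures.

V_th is the open-circuit tap voltage: 30.5 × 4.70/(4.21 + 4.70) = 16.1 V.
With the supply zeroed, R_s and R_g appear in parallel from the tap: R_th = R_s‖R_g = (4.21 × 4.70)/8.910 = 2.22 kΩ.

V_th = 16.1 V, R_th = 2.22 kΩ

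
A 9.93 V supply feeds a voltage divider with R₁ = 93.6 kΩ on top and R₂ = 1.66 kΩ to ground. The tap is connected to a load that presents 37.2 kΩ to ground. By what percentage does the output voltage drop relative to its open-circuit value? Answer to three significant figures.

4.20 %

The divider's output (Thévenin) resistance is R₁‖R₂ = 1.631 kΩ.
Fractional drop under load = R_th/(R_th + R_L) = 1.631 / (1.631 + 37.2) = 0.04200.
So the output falls by 4.20 %.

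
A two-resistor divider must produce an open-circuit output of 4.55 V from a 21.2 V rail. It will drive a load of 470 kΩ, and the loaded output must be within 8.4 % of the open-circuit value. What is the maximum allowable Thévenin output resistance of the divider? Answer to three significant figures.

R_th ≤ 43.1 kΩ

Loading drop = R_th/(R_th + R_L) ≤ 0.0840, so R_th ≤ R_L · ε/(1−ε) = 470 kΩ × 0.0840/0.9160 = 43.1 kΩ.
(Any R1, R2 with R2/(R1+R2) = 0.215 and R1‖R2 ≤ 43.1 kΩ will meet the spec.)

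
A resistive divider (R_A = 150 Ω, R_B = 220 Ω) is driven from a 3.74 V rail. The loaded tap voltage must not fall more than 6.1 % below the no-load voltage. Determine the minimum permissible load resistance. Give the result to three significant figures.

Output resistance R_th = R_A‖R_B = (150 × 220)/370.0 = 89.19 Ω.
The fractional drop is R_th/(R_th + R_L); requiring this ≤ 0.0610 gives R_L ≥ R_th(1/0.0610 − 1) = 89.19 × 15.39 = 1.37 kΩ.

R_L(min) ≈ 1.37 kΩ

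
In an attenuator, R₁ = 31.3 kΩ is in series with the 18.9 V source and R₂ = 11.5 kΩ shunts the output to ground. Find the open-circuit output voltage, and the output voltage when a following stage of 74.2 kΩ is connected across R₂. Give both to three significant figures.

Open-circuit: V = 18.9 × 11.5/(31.3 + 11.5) = 5.08 V.
With the load, R₂ becomes R₂‖R_L = 9.957 kΩ, so V = 18.9 × 9.957/41.26 = 4.56 V.

Unloaded: 5.08 V; loaded: 4.56 V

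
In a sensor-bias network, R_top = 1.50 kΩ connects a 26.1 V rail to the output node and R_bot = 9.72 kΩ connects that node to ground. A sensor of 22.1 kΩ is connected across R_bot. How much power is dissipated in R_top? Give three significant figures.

Total resistance from the source is R_top + (R_bot‖R_L) = 8.251 kΩ, so I = 26.1/8.251 kΩ = 3.163 mA.
P = I²·R_top = (3.163 mA)² × 1.50 kΩ = 15.0 mW.

P ≈ 15.0 mW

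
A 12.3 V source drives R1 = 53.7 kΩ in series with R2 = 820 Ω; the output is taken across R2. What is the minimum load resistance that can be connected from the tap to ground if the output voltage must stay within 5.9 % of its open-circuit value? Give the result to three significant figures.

R_L(min) ≈ 12.9 kΩ

Output resistance R_th = R1‖R2 = (53700 × 820)/54520 = 807.7 Ω.
The fractional drop is R_th/(R_th + R_L); requiring this ≤ 0.0590 gives R_L ≥ R_th(1/0.0590 − 1) = 807.7 × 15.95 = 12.9 kΩ.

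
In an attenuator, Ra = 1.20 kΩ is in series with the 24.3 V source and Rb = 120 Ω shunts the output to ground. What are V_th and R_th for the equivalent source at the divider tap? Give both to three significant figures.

V_th is the open-circuit tap voltage: 24.3 × 120/(1200 + 120) = 2.21 V.
With the supply zeroed, Ra and Rb appear in parallel from the tap: R_th = Ra‖Rb = (1200 × 120)/1320 = 109 Ω.

V_th = 2.21 V, R_th = 109 Ω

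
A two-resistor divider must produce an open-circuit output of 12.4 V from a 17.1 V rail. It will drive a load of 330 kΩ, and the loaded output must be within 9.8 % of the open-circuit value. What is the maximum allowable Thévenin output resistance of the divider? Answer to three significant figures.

R_th ≤ 35.9 kΩ

Loading drop = R_th/(R_th + R_L) ≤ 0.0980, so R_th ≤ R_L · ε/(1−ε) = 330 kΩ × 0.0980/0.9020 = 35.9 kΩ.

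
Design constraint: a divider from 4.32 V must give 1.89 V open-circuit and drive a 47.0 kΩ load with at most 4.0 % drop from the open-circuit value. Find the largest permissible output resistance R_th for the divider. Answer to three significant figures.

Loading drop = R_th/(R_th + R_L) ≤ 0.0400, so R_th ≤ R_L · ε/(1−ε) = 47.0 kΩ × 0.0400/0.9600 = 1.96 kΩ.
(Any R1, R2 with R2/(R1+R2) = 0.437 and R1‖R2 ≤ 1.96 kΩ will meet the spec.)

R_th ≤ 1.96 kΩ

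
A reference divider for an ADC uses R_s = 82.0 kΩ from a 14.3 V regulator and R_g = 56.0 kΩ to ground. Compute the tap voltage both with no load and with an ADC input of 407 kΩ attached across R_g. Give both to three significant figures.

Open-circuit: V = 14.3 × 56.0/(82.0 + 56.0) = 5.80 V.
With the load, R_g becomes R_g‖R_L = 49.23 kΩ, so V = 14.3 × 49.23/131.2 = 5.36 V.

Unloaded: 5.80 V; loaded: 5.36 V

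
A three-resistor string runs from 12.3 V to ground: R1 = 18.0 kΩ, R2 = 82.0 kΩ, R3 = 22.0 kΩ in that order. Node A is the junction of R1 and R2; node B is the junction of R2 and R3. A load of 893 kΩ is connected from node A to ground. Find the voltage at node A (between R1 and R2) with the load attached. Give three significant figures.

V ≈ 10.3 V

Below node A the series string R2+R3 = 104.0 kΩ sits in parallel with the 893 kΩ load: 93.15 kΩ.
V_A = 12.3 × 93.15/(18.0 + 93.15) = 10.3 V.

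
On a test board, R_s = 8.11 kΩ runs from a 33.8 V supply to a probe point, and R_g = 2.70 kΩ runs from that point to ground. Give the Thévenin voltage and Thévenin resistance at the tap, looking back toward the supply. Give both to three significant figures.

V_th = 8.44 V, R_th = 2.03 kΩ

V_th is the open-circuit tap voltage: 33.8 × 2.70/(8.11 + 2.70) = 8.44 V.
With the supply zeroed, R_s and R_g appear in parallel from the tap: R_th = R_s‖R_g = (8.11 × 2.70)/10.81 = 2.03 kΩ.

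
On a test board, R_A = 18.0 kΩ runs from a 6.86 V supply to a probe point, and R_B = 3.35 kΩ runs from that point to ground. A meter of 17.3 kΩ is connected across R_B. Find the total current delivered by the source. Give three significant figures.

R_B‖R_L = 2.807 kΩ, so the source sees R_A + R_B‖R_L = 20.81 kΩ.
I = 6.86 V / 20.81 kΩ = 0.330 mA.

I ≈ 0.330 mA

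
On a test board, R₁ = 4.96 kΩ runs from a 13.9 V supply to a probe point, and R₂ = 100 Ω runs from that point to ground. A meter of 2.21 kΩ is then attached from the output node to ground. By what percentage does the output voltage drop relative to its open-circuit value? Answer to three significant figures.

The divider's output (Thévenin) resistance is R₁‖R₂ = 98.02 Ω.
Fractional drop under load = R_th/(R_th + R_L) = 98.02 / (98.02 + 2210) = 0.04247.
So the output falls by 4.25 %.

4.25 %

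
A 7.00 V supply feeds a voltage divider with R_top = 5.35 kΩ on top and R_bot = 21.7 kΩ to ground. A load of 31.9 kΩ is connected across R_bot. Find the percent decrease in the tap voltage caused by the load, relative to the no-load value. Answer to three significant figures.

11.9 %

Unloaded V = 7.00 × 21.7/27.05 = 5.6155 V.
Loaded: R_bot‖R_L = 12.91 kΩ, giving V = 7.00 × 12.91/18.26 = 4.9496 V.
Drop = (5.6155 − 4.9496) / 5.6155 = 11.9 %.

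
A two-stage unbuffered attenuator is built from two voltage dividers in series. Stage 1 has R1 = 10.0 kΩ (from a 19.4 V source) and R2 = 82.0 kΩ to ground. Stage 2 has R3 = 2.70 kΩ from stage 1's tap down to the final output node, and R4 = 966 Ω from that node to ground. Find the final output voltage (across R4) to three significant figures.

Stage 2 presents R3+R4 = 3666 Ω as a load on stage 1's tap.
Stage 1's lower leg becomes R2‖(R3+R4) = 3509 Ω, so V_mid = 19.4 × 3509/13510 = 5.039 V.
Stage 2 is itself unloaded: V_out = V_mid × R4/(R3+R4) = 5.039 × 966/3666 = 1.33 V.

V_out ≈ 1.33 V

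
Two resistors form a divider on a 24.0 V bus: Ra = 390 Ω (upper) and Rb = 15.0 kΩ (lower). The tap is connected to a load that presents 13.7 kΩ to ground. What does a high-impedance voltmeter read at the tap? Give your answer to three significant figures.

The load sits in parallel with Rb: Rb‖R_L = (15000 × 13700) / (15000 + 13700) = 7160 Ω.
V_out = 24.0 × 7160 / (390 + 7160) = 24.0 × 7160/7550 = 22.8 V.
(Unloaded it would have been 23.4 V.)

V_out ≈ 22.8 V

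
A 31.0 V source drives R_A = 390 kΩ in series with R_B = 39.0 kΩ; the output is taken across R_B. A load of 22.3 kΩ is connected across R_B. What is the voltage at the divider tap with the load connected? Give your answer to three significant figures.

The load sits in parallel with R_B: R_B‖R_L = (39.0 × 22.3) / (39.0 + 22.3) = 14.19 kΩ.
V_out = 31.0 × 14.19 / (390 + 14.19) = 31.0 × 14.19/404.2 = 1.09 V.

V_out ≈ 1.09 V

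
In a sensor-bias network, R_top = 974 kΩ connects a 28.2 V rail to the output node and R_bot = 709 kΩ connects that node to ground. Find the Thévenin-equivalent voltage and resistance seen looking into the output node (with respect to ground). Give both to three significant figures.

V_th is the open-circuit tap voltage: 28.2 × 709/(974 + 709) = 11.9 V.
With the supply zeroed, R_top and R_bot appear in parallel from the tap: R_th = R_top‖R_bot = (974 × 709)/1683 = 410 kΩ.

V_th = 11.9 V, R_th = 410 kΩ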